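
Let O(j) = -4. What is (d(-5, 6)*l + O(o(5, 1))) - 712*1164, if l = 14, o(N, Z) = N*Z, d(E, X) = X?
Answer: -828688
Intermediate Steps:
(d(-5, 6)*l + O(o(5, 1))) - 712*1164 = (6*14 - 4) - 712*1164 = (84 - 4) - 828768 = 80 - 828768 = -828688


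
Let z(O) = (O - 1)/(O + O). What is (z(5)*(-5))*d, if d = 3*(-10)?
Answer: 60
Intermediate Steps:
z(O) = (-1 + O)/(2*O) (z(O) = (-1 + O)/((2*O)) = (-1 + O)*(1/(2*O)) = (-1 + O)/(2*O))
d = -30
(z(5)*(-5))*d = (((½)*(-1 + 5)/5)*(-5))*(-30) = (((½)*(⅕)*4)*(-5))*(-30) = ((⅖)*(-5))*(-30) = -2*(-30) = 60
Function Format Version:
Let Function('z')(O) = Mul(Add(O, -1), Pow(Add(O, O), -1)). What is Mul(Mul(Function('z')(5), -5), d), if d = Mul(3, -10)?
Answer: 60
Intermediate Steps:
Function('z')(O) = Mul(Rational(1, 2), Pow(O, -1), Add(-1, O)) (Function('z')(O) = Mul(Add(-1, O), Pow(Mul(2, O), -1)) = Mul(Add(-1, O), Mul(Rational(1, 2), Pow(O, -1))) = Mul(Rational(1, 2), Pow(O, -1), Add(-1, O)))
d = -30
Mul(Mul(Function('z')(5), -5), d) = Mul(Mul(Mul(Rational(1, 2), Pow(5, -1), Add(-1, 5)), -5), -30) = Mul(Mul(Mul(Rational(1, 2), Rational(1, 5), 4), -5), -30) = Mul(Mul(Rational(2, 5), -5), -30) = Mul(-2, -30) = 60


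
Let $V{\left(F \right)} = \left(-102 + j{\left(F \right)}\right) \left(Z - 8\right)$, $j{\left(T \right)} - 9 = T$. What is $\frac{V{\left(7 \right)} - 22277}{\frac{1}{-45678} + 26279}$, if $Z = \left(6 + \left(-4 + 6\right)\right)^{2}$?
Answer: $- \frac{1237554054}{1200372161} \approx -1.031$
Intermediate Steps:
$j{\left(T \right)} = 9 + T$
$Z = 64$ ($Z = \left(6 + 2\right)^{2} = 8^{2} = 64$)
$V{\left(F \right)} = -5208 + 56 F$ ($V{\left(F \right)} = \left(-102 + \left(9 + F\right)\right) \left(64 - 8\right) = \left(-93 + F\right) 56 = -5208 + 56 F$)
$\frac{V{\left(7 \right)} - 22277}{\frac{1}{-45678} + 26279} = \frac{\left(-5208 + 56 \cdot 7\right) - 22277}{\frac{1}{-45678} + 26279} = \frac{\left(-5208 + 392\right) - 22277}{- \frac{1}{45678} + 26279} = \frac{-4816 - 22277}{\frac{1200372161}{45678}} = \left(-27093\right) \frac{45678}{1200372161} = - \frac{1237554054}{1200372161}$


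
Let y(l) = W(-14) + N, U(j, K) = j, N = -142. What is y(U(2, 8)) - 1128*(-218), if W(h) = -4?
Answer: 245758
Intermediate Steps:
y(l) = -146 (y(l) = -4 - 142 = -146)
y(U(2, 8)) - 1128*(-218) = -146 - 1128*(-218) = -146 + 245904 = 245758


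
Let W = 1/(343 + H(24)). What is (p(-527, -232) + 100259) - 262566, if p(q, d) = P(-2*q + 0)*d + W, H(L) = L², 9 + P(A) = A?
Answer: -371962492/919 ≈ -4.0475e+5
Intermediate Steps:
P(A) = -9 + A
W = 1/919 (W = 1/(343 + 24²) = 1/(343 + 576) = 1/919 ≈ 0.0010881)
p(q, d) = 1/919 + d*(-9 - 2*q) (p(q, d) = (-9 + (-2*q + 0))*d + 1/919 = (-9 - 2*q)*d + 1/919 = d*(-9 - 2*q) + 1/919 = 1/919 + d*(-9 - 2*q))
(p(-527, -232) + 100259) - 262566 = ((1/919 - 1*(-232)*(9 + 2*(-527))) + 100259) - 262566 = ((1/919 - 1*(-232)*(9 - 1054)) + 100259) - 262566 = ((1/919 - 1*(-232)*(-1045)) + 100259) - 262566 = ((1/919 - 242440) + 100259) - 262566 = (-222802359/919 + 100259) - 262566 = -130664338/919 - 262566 = -371962492/919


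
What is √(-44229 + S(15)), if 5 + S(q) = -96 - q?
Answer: 7*I*√905 ≈ 210.58*I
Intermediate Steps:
S(q) = -101 - q (S(q) = -5 + (-96 - q) = -101 - q)
√(-44229 + S(15)) = √(-44229 + (-101 - 1*15)) = √(-44229 + (-101 - 15)) = √(-44229 - 116) = √(-44345) = 7*I*√905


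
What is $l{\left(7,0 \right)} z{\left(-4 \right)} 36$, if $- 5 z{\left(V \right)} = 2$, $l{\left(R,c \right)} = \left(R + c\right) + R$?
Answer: $- \frac{1008}{5} \approx -201.6$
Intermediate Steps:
$l{\left(R,c \right)} = c + 2 R$
$z{\left(V \right)} = - \frac{2}{5}$ ($z{\left(V \right)} = \left(- \frac{1}{5}\right) 2 = - \frac{2}{5}$)
$l{\left(7,0 \right)} z{\left(-4 \right)} 36 = \left(0 + 2 \cdot 7\right) \left(- \frac{2}{5}\right) 36 = \left(0 + 14\right) \left(- \frac{2}{5}\right) 36 = 14 \left(- \frac{2}{5}\right) 36 = \left(- \frac{28}{5}\right) 36 = - \frac{1008}{5}$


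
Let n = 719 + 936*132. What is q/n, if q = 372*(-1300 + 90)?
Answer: -450120/124271 ≈ -3.6221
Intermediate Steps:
n = 124271 (n = 719 + 123552 = 124271)
q = -450120 (q = 372*(-1210) = -450120)
q/n = -450120/124271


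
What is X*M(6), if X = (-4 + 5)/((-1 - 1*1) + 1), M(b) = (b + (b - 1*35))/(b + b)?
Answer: 23/12 ≈ 1.9167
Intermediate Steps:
M(b) = (-35 + 2*b)/(2*b) (M(b) = (b + (b - 35))/((2*b)) = (b + (-35 + b))*(1/(2*b)) = (-35 + 2*b)*(1/(2*b)) = (-35 + 2*b)/(2*b))
X = -1 (X = 1/((-1 - 1) + 1) = 1/(-2 + 1) = 1/(-1) = 1*(-1) = -1)
X*M(6) = -(-35/2 + 6)/6 = -(-23)/(6*2) = -1*(-23/12) = 23/12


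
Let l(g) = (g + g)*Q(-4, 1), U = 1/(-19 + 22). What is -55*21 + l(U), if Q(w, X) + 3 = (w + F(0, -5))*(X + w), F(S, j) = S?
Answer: -1149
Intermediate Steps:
U = ⅓ (U = 1/3 = ⅓ ≈ 0.33333)
Q(w, X) = -3 + w*(X + w) (Q(w, X) = -3 + (w + 0)*(X + w) = -3 + w*(X + w))
l(g) = 18*g (l(g) = (g + g)*(-3 + (-4)² + 1*(-4)) = (2*g)*(-3 + 16 - 4) = (2*g)*9 = 18*g)
-55*21 + l(U) = -55*21 + 18*(⅓) = -1155 + 6 = -1149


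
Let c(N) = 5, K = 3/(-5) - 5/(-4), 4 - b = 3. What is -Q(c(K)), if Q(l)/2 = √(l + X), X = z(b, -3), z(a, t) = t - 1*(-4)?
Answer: -2*√6 ≈ -4.8990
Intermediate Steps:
b = 1 (b = 4 - 1*3 = 4 - 3 = 1)
z(a, t) = 4 + t (z(a, t) = t + 4 = 4 + t)
X = 1 (X = 4 - 3 = 1)
K = 13/20 (K = 3*(-⅕) - 5*(-¼) = -⅗ + 5/4 = 13/20 ≈ 0.65000)
Q(l) = 2*√(1 + l) (Q(l) = 2*√(l + 1) = 2*√(1 + l))
-Q(c(K)) = -2*√(1 + 5) = -2*√6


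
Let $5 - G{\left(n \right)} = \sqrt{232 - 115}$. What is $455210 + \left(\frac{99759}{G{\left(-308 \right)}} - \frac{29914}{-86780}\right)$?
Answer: $\frac{897751177897}{1995940} - \frac{299277 \sqrt{13}}{92} \approx 4.3806 \cdot 10^{5}$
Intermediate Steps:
$G{\left(n \right)} = 5 - 3 \sqrt{13}$ ($G{\left(n \right)} = 5 - \sqrt{232 - 115} = 5 - \sqrt{117} = 5 - 3 \sqrt{13}$)
$455210 + \left(\frac{99759}{G{\left(-308 \right)}} - \frac{29914}{-86780}\right) = 455210 + \left(\frac{99759}{5 - 3 \sqrt{13}} - \frac{29914}{-86780}\right) = 455210 + \left(\frac{99759}{5 - 3 \sqrt{13}} - - \frac{14957}{43390}\right) = 455210 + \left(\frac{99759}{5 - 3 \sqrt{13}} + \frac{14957}{43390}\right) = 455210 + \left(\frac{14957}{43390} + \frac{99759}{5 - 3 \sqrt{13}}\right) = \frac{19751576857}{43390} + \frac{99759}{5 - 3 \sqrt{13}}$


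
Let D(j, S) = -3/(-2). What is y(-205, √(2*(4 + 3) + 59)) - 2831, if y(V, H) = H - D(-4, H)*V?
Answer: -5047/2 + √73 ≈ -2515.0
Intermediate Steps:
D(j, S) = 3/2 (D(j, S) = -3*(-½) = 3/2)
y(V, H) = H - 3*V/2
y(-205, √(2*(4 + 3) + 59)) - 2831 = (√(2*(4 + 3) + 59) - 3/2*(-205)) - 2831 = (√(2*7 + 59) + 615/2) - 2831 = (√(14 + 59) + 615/2) - 2831 = (√73 + 615/2) - 2831 = (615/2 + √73) - 2831 = -5047/2 + √73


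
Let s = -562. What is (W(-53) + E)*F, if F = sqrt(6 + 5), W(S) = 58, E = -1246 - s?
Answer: -626*sqrt(11) ≈ -2076.2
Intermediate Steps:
E = -684 (E = -1246 - 1*(-562) = -1246 + 562 = -684)
F = sqrt(11) ≈ 3.3166
(W(-53) + E)*F = (58 - 684)*sqrt(11) = -626*sqrt(11)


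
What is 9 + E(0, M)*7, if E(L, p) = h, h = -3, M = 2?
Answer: -12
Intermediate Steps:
E(L, p) = -3
9 + E(0, M)*7 = 9 - 3*7 = 9 - 21 = -12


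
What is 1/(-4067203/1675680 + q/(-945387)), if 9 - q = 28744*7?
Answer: -528055362720/1169311900747 ≈ -0.45159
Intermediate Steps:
q = -201199 (q = 9 - 28744*7 = 9 - 1*201208 = 9 - 201208 = -201199)
1/(-4067203/1675680 + q/(-945387)) = 1/(-4067203/1675680 - 201199/(-945387)) = 1/(-4067203*1/1675680 - 201199*(-1/945387)) = 1/(-4067203/1675680 + 201199/945387) = 1/(-1169311900747/528055362720) = -528055362720/1169311900747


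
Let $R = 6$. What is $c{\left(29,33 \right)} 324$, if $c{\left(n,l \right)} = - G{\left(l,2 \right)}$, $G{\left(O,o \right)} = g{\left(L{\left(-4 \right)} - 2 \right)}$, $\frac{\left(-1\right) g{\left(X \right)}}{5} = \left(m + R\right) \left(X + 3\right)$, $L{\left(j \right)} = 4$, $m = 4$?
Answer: $81000$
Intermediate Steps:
$g{\left(X \right)} = -150 - 50 X$ ($g{\left(X \right)} = - 5 \left(4 + 6\right) \left(X + 3\right) = - 5 \cdot 10 \left(3 + X\right) = - 5 \left(30 + 10 X\right) = -150 - 50 X$)
$G{\left(O,o \right)} = -250$ ($G{\left(O,o \right)} = -150 - 50 \left(4 - 2\right) = -150 - 100 = -250$)
$c{\left(n,l \right)} = 250$ ($c{\left(n,l \right)} = \left(-1\right) \left(-250\right) = 250$)
$c{\left(29,33 \right)} 324 = 250 \cdot 324 = 81000$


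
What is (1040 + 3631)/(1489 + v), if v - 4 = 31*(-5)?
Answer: 1557/446 ≈ 3.4910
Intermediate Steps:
v = -151 (v = 4 + 31*(-5) = 4 - 155 = -151)
(1040 + 3631)/(1489 + v) = (1040 + 3631)/(1489 - 151) = 4671/1338 = 4671*(1/1338) = 1557/446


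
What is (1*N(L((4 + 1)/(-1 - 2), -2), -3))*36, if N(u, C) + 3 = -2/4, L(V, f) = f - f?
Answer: -126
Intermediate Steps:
L(V, f) = 0
N(u, C) = -7/2 (N(u, C) = -3 - 2/4 = -3 - 2*¼ = -3 - ½ = -7/2)
(1*N(L((4 + 1)/(-1 - 2), -2), -3))*36 = (1*(-7/2))*36 = -7/2*36 = -126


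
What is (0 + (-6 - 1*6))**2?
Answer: 144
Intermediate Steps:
(0 + (-6 - 1*6))**2 = (0 + (-6 - 6))**2 = (0 - 12)**2 = (-12)**2 = 144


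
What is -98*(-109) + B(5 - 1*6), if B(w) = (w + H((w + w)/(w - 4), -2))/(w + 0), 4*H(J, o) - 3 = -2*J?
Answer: 213649/20 ≈ 10682.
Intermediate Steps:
H(J, o) = 3/4 - J/2 (H(J, o) = 3/4 + (-2*J)/4 = 3/4 - J/2)
B(w) = (3/4 + w - w/(-4 + w))/w (B(w) = (w + (3/4 - (w + w)/(2*(w - 4))))/(w + 0) = (w + (3/4 - 2*w/(2*(-4 + w))))/w = (w + (3/4 - w/(-4 + w)))/w = (3/4 + w - w/(-4 + w))/w)
-98*(-109) + B(5 - 1*6) = -98*(-109) + (-3 + (5 - 1*6)**2 - 17*(5 - 1*6)/4)/((5 - 1*6)*(-4 + (5 - 1*6))) = 10682 + (-3 + (5 - 6)**2 - 17*(5 - 6)/4)/((5 - 6)*(-4 + (5 - 6))) = 10682 + (-3 + (-1)**2 - 17/4*(-1))/((-1)*(-4 - 1)) = 10682 - 1*(-3 + 1 + 17/4)/(-5) = 10682 - 1*(-1/5)*9/4 = 10682 + 9/20 = 213649/20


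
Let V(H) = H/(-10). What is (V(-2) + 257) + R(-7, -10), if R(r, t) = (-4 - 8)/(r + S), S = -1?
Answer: 2587/10 ≈ 258.70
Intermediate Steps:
V(H) = -H/10 (V(H) = H*(-1/10) = -H/10)
R(r, t) = -12/(-1 + r) (R(r, t) = (-4 - 8)/(r - 1) = -12/(-1 + r))
(V(-2) + 257) + R(-7, -10) = (-1/10*(-2) + 257) - 12/(-1 - 7) = (1/5 + 257) - 12/(-8) = 1286/5 - 12*(-1/8) = 1286/5 + 3/2 = 2587/10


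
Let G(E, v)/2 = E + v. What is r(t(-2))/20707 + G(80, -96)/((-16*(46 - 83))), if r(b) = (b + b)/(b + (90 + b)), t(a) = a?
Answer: -1780876/32944837 ≈ -0.054056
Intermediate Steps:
G(E, v) = 2*E + 2*v (G(E, v) = 2*(E + v) = 2*E + 2*v)
r(b) = 2*b/(90 + 2*b) (r(b) = (2*b)/(90 + 2*b) = 2*b/(90 + 2*b))
r(t(-2))/20707 + G(80, -96)/((-16*(46 - 83))) = -2/(45 - 2)/20707 + (2*80 + 2*(-96))/((-16*(46 - 83))) = -2/43*(1/20707) + (160 - 192)/((-16*(-37))) = -2*1/43*(1/20707) - 32/592 = -2/43*1/20707 - 32*1/592 = -2/890401 - 2/37 = -1780876/32944837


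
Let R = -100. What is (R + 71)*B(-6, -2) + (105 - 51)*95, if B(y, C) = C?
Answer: 5188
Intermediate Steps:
(R + 71)*B(-6, -2) + (105 - 51)*95 = (-100 + 71)*(-2) + (105 - 51)*95 = -29*(-2) + 54*95 = 58 + 5130 = 5188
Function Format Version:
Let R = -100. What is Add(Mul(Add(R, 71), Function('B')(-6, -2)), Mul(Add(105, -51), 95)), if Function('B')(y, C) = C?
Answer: 5188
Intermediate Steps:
Add(Mul(Add(R, 71), Function('B')(-6, -2)), Mul(Add(105, -51), 95)) = Add(Mul(Add(-100, 71), -2), Mul(Add(105, -51), 95)) = Add(Mul(-29, -2), Mul(54, 95)) = Add(58, 5130) = 5188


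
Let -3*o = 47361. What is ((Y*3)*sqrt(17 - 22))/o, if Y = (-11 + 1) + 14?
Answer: -12*I*sqrt(5)/15787 ≈ -0.0016997*I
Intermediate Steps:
o = -15787 (o = -1/3*47361 = -15787)
Y = 4 (Y = -10 + 14 = 4)
((Y*3)*sqrt(17 - 22))/o = ((4*3)*sqrt(17 - 22))/(-15787) = (12*sqrt(-5))*(-1/15787) = (12*(I*sqrt(5)))*(-1/15787) = (12*I*sqrt(5))*(-1/15787) = -12*I*sqrt(5)/15787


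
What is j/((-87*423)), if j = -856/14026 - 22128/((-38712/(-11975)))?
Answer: 77430872714/416291771169 ≈ 0.18600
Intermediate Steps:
j = -77430872714/11311969 (j = -856*1/14026 - 22128/((-38712*(-1/11975))) = -428/7013 - 22128/38712/11975 = -428/7013 - 22128*11975/38712 = -428/7013 - 11040950/1613 = -77430872714/11311969 ≈ -6845.0)
j/((-87*423)) = -77430872714/(11311969*((-87*423))) = -77430872714/11311969/(-36801) = -77430872714/11311969*(-1/36801) = 77430872714/416291771169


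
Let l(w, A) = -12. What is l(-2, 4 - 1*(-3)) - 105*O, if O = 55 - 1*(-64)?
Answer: -12507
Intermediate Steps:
O = 119 (O = 55 + 64 = 119)
l(-2, 4 - 1*(-3)) - 105*O = -12 - 105*119 = -12 - 12495 = -12507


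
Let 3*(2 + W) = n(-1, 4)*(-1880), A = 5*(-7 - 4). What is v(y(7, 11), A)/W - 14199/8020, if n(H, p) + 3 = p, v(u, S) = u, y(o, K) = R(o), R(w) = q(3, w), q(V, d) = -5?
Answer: -13329507/7562860 ≈ -1.7625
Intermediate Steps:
R(w) = -5
y(o, K) = -5
A = -55 (A = 5*(-11) = -55)
n(H, p) = -3 + p
W = -1886/3 (W = -2 + ((-3 + 4)*(-1880))/3 = -2 + (1*(-1880))/3 = -2 + (1/3)*(-1880) = -2 - 1880/3 = -1886/3 ≈ -628.67)
v(y(7, 11), A)/W - 14199/8020 = -5/(-1886/3) - 14199/8020 = -5*(-3/1886) - 14199*1/8020 = 15/1886 - 14199/8020 = -13329507/7562860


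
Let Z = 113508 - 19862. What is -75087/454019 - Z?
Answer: -42517138361/454019 ≈ -93646.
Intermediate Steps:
Z = 93646
-75087/454019 - Z = -75087/454019 - 1*93646 = -75087*1/454019 - 93646 = -75087/454019 - 93646 = -42517138361/454019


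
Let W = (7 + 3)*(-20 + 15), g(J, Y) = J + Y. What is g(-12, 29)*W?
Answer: -850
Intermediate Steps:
W = -50 (W = 10*(-5) = -50)
g(-12, 29)*W = (-12 + 29)*(-50) = 17*(-50) = -850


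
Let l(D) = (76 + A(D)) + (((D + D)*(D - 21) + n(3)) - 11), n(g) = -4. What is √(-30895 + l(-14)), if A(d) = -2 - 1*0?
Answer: 4*I*√1866 ≈ 172.79*I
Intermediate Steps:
A(d) = -2 (A(d) = -2 + 0 = -2)
l(D) = 59 + 2*D*(-21 + D) (l(D) = (76 - 2) + (((D + D)*(D - 21) - 4) - 11) = 74 + (((2*D)*(-21 + D) - 4) - 11) = 74 + ((2*D*(-21 + D) - 4) - 11) = 74 + ((-4 + 2*D*(-21 + D)) - 11) = 74 + (-15 + 2*D*(-21 + D)) = 59 + 2*D*(-21 + D))
√(-30895 + l(-14)) = √(-30895 + (59 - 42*(-14) + 2*(-14)²)) = √(-30895 + (59 + 588 + 2*196)) = √(-30895 + (59 + 588 + 392)) = √(-30895 + 1039) = √(-29856) = 4*I*√1866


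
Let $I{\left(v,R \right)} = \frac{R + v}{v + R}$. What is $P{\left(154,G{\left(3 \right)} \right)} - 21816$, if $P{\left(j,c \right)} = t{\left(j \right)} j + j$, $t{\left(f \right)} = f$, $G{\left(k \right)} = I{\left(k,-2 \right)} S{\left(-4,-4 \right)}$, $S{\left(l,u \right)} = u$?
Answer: $2054$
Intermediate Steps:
$I{\left(v,R \right)} = 1$ ($I{\left(v,R \right)} = \frac{R + v}{R + v} = 1$)
$G{\left(k \right)} = -4$ ($G{\left(k \right)} = 1 \left(-4\right) = -4$)
$P{\left(j,c \right)} = j + j^{2}$ ($P{\left(j,c \right)} = j j + j = j^{2} + j = j + j^{2}$)
$P{\left(154,G{\left(3 \right)} \right)} - 21816 = 154 \left(1 + 154\right) - 21816 = 154 \cdot 155 - 21816 = 23870 - 21816 = 2054$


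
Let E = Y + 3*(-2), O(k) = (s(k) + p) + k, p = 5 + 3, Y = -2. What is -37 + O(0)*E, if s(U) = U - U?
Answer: -101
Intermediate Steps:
p = 8
s(U) = 0
O(k) = 8 + k (O(k) = (0 + 8) + k = 8 + k)
E = -8 (E = -2 + 3*(-2) = -2 - 6 = -8)
-37 + O(0)*E = -37 + (8 + 0)*(-8) = -37 + 8*(-8) = -37 - 64 = -101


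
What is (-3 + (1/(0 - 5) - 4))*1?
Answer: -36/5 ≈ -7.2000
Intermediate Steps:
(-3 + (1/(0 - 5) - 4))*1 = (-3 + (1/(-5) - 4))*1 = (-3 + (-⅕*1 - 4))*1 = (-3 + (-⅕ - 4))*1 = (-3 - 21/5)*1 = -36/5*1 = -36/5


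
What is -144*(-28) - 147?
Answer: 3885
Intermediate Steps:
-144*(-28) - 147 = -36*(-112) - 147 = 4032 - 147 = 3885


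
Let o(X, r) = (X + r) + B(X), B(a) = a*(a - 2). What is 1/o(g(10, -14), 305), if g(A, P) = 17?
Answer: 1/577 ≈ 0.0017331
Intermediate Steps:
B(a) = a*(-2 + a)
o(X, r) = X + r + X*(-2 + X) (o(X, r) = (X + r) + X*(-2 + X) = X + r + X*(-2 + X))
1/o(g(10, -14), 305) = 1/(305 + 17² - 1*17) = 1/(305 + 289 - 17) = 1/577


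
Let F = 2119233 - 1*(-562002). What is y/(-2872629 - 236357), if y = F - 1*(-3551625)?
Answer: -3116430/1554493 ≈ -2.0048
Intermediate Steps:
F = 2681235 (F = 2119233 + 562002 = 2681235)
y = 6232860 (y = 2681235 - 1*(-3551625) = 2681235 + 3551625 = 6232860)
y/(-2872629 - 236357) = 6232860/(-2872629 - 236357) = 6232860/(-3108986) = 6232860*(-1/3108986) = -3116430/1554493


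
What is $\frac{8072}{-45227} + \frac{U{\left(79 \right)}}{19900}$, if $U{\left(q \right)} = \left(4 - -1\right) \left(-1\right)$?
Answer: $- \frac{32171787}{180003460} \approx -0.17873$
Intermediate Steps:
$U{\left(q \right)} = -5$ ($U{\left(q \right)} = \left(4 + 1\right) \left(-1\right) = 5 \left(-1\right) = -5$)
$\frac{8072}{-45227} + \frac{U{\left(79 \right)}}{19900} = \frac{8072}{-45227} - \frac{5}{19900} = 8072 \left(- \frac{1}{45227}\right) - \frac{1}{3980} = - \frac{8072}{45227} - \frac{1}{3980} = - \frac{32171787}{180003460}$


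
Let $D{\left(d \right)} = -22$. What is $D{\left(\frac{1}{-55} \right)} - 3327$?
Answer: $-3349$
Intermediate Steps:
$D{\left(\frac{1}{-55} \right)} - 3327 = -22 - 3327 = -3349$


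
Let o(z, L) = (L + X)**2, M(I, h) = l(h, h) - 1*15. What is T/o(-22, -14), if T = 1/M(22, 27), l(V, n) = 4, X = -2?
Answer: -1/2816 ≈ -0.00035511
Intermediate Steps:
M(I, h) = -11 (M(I, h) = 4 - 1*15 = 4 - 15 = -11)
o(z, L) = (-2 + L)**2 (o(z, L) = (L - 2)**2 = (-2 + L)**2)
T = -1/11 (T = 1/(-11) = -1/11 ≈ -0.090909)
T/o(-22, -14) = -1/(11*(-2 - 14)**2) = -1/(11*((-16)**2)) = -1/11/256 = -1/11*1/256 = -1/2816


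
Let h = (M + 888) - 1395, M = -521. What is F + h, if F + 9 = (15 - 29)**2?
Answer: -841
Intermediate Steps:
F = 187 (F = -9 + (15 - 29)**2 = -9 + (-14)**2 = -9 + 196 = 187)
h = -1028 (h = (-521 + 888) - 1395 = 367 - 1395 = -1028)
F + h = 187 - 1028 = -841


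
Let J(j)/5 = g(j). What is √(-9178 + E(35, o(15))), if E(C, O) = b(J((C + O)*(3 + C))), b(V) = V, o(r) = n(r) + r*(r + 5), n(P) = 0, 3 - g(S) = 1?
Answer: 4*I*√573 ≈ 95.75*I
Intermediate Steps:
g(S) = 2 (g(S) = 3 - 1*1 = 3 - 1 = 2)
J(j) = 10 (J(j) = 5*2 = 10)
o(r) = r*(5 + r) (o(r) = 0 + r*(r + 5) = 0 + r*(5 + r) = r*(5 + r))
E(C, O) = 10
√(-9178 + E(35, o(15))) = √(-9178 + 10) = √(-9168) = 4*I*√573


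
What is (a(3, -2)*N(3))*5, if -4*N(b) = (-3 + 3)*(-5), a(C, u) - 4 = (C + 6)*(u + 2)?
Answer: 0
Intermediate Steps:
a(C, u) = 4 + (2 + u)*(6 + C) (a(C, u) = 4 + (C + 6)*(u + 2) = 4 + (6 + C)*(2 + u) = 4 + (2 + u)*(6 + C))
N(b) = 0 (N(b) = -(-3 + 3)*(-5)/4 = -0*(-5) = -¼*0 = 0)
(a(3, -2)*N(3))*5 = ((16 + 2*3 + 6*(-2) + 3*(-2))*0)*5 = ((16 + 6 - 12 - 6)*0)*5 = (4*0)*5 = 0*5 = 0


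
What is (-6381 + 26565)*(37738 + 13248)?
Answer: 1029101424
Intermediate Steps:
(-6381 + 26565)*(37738 + 13248) = 20184*50986 = 1029101424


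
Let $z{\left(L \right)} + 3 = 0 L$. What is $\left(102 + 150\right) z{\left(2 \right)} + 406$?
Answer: $-350$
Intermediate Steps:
$z{\left(L \right)} = -3$ ($z{\left(L \right)} = -3 + 0 L = -3 + 0 = -3$)
$\left(102 + 150\right) z{\left(2 \right)} + 406 = \left(102 + 150\right) \left(-3\right) + 406 = 252 \left(-3\right) + 406 = -756 + 406 = -350$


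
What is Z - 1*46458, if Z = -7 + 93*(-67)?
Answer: -52696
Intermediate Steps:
Z = -6238 (Z = -7 - 6231 = -6238)
Z - 1*46458 = -6238 - 1*46458 = -6238 - 46458 = -52696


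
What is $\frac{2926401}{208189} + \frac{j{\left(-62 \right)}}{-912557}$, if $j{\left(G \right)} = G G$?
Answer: $\frac{2669707438841}{189984329273} \approx 14.052$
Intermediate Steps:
$j{\left(G \right)} = G^{2}$
$\frac{2926401}{208189} + \frac{j{\left(-62 \right)}}{-912557} = \frac{2926401}{208189} + \frac{\left(-62\right)^{2}}{-912557} = 2926401 \cdot \frac{1}{208189} + 3844 \left(- \frac{1}{912557}\right) = \frac{2926401}{208189} - \frac{3844}{912557} = \frac{2669707438841}{189984329273}$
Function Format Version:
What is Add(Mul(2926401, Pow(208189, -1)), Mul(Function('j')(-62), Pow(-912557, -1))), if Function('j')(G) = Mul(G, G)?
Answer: Rational(2669707438841, 189984329273) ≈ 14.052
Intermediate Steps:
Function('j')(G) = Pow(G, 2)
Add(Mul(2926401, Pow(208189, -1)), Mul(Function('j')(-62), Pow(-912557, -1))) = Add(Mul(2926401, Pow(208189, -1)), Mul(Pow(-62, 2), Pow(-912557, -1))) = Add(Mul(2926401, Rational(1, 208189)), Mul(3844, Rational(-1, 912557))) = Add(Rational(2926401, 208189), Rational(-3844, 912557)) = Rational(2669707438841, 189984329273)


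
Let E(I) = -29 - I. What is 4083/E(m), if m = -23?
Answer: -1361/2 ≈ -680.50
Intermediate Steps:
4083/E(m) = 4083/(-29 - 1*(-23)) = 4083/(-29 + 23) = 4083/(-6) = 4083*(-⅙) = -1361/2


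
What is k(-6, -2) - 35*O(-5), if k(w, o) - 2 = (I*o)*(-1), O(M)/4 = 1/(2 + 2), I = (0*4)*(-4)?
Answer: -33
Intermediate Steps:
I = 0 (I = 0*(-4) = 0)
O(M) = 1 (O(M) = 4/(2 + 2) = 4/4 = 4*(¼) = 1)
k(w, o) = 2 (k(w, o) = 2 + (0*o)*(-1) = 2 + 0*(-1) = 2 + 0 = 2)
k(-6, -2) - 35*O(-5) = 2 - 35*1 = 2 - 35 = -33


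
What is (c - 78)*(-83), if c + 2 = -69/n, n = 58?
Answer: 390847/58 ≈ 6738.7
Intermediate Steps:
c = -185/58 (c = -2 - 69/58 = -185/58 ≈ -3.1897)
(c - 78)*(-83) = (-185/58 - 78)*(-83) = -4709/58*(-83) = 390847/58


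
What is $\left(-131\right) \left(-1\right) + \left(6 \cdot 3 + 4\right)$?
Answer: $153$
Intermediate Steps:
$\left(-131\right) \left(-1\right) + \left(6 \cdot 3 + 4\right) = 131 + \left(18 + 4\right) = 131 + 22 = 153$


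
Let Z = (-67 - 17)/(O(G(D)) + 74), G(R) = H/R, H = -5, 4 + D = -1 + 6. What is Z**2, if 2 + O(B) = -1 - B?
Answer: 441/361 ≈ 1.2216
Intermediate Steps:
D = 1 (D = -4 + (-1 + 6) = -4 + 5 = 1)
G(R) = -5/R
O(B) = -3 - B (O(B) = -2 + (-1 - B) = -3 - B)
Z = -21/19 (Z = (-67 - 17)/((-3 - (-5)/1) + 74) = -84/((-3 - (-5)) + 74) = -84/((-3 - 1*(-5)) + 74) = -84/((-3 + 5) + 74) = -84/(2 + 74) = -84/76 = -84*1/76 = -21/19 ≈ -1.1053)
Z**2 = (-21/19)**2 = 441/361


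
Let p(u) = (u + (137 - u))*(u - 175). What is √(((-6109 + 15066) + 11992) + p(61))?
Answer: √5331 ≈ 73.014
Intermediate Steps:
p(u) = -23975 + 137*u (p(u) = 137*(-175 + u) = -23975 + 137*u)
√(((-6109 + 15066) + 11992) + p(61)) = √(((-6109 + 15066) + 11992) + (-23975 + 137*61)) = √((8957 + 11992) + (-23975 + 8357)) = √(20949 - 15618) = √5331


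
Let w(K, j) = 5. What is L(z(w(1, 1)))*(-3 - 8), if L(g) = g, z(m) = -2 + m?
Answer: -33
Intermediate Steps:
L(z(w(1, 1)))*(-3 - 8) = (-2 + 5)*(-3 - 8) = 3*(-11) = -33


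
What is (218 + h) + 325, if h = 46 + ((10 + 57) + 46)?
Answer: 702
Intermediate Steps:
h = 159 (h = 46 + (67 + 46) = 46 + 113 = 159)
(218 + h) + 325 = (218 + 159) + 325 = 377 + 325 = 702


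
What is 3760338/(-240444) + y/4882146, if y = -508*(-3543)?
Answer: -497937706517/32607853134 ≈ -15.270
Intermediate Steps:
y = 1799844
3760338/(-240444) + y/4882146 = 3760338/(-240444) + 1799844/4882146 = 3760338*(-1/240444) + 1799844*(1/4882146) = -626723/40074 + 299974/813691 = -497937706517/32607853134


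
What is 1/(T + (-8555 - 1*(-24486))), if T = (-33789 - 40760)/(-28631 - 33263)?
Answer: 61894/986107863 ≈ 6.2766e-5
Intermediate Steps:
T = 74549/61894 (T = -74549/(-61894) = -74549*(-1/61894) = 74549/61894 ≈ 1.2045)
1/(T + (-8555 - 1*(-24486))) = 1/(74549/61894 + (-8555 - 1*(-24486))) = 1/(74549/61894 + (-8555 + 24486)) = 1/(74549/61894 + 15931) = 1/(986107863/61894) = 61894/986107863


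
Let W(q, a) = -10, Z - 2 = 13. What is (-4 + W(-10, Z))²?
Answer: 196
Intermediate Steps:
Z = 15 (Z = 2 + 13 = 15)
(-4 + W(-10, Z))² = (-4 - 10)² = (-14)² = 196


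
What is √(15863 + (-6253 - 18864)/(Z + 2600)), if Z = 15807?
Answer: 2*√1343550509367/18407 ≈ 125.94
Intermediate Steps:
√(15863 + (-6253 - 18864)/(Z + 2600)) = √(15863 + (-6253 - 18864)/(15807 + 2600)) = √(15863 - 25117/18407) = √(291965124/18407) = 2*√1343550509367/18407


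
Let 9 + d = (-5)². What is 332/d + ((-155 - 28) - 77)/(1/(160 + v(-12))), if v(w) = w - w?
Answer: -166317/4 ≈ -41579.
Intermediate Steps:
v(w) = 0 (v(w) = w - w = 0)
d = 16 (d = -9 + (-5)² = -9 + 25 = 16)
332/d + ((-155 - 28) - 77)/(1/(160 + v(-12))) = 332/16 + ((-155 - 28) - 77)/(1/(160 + 0)) = 332*(1/16) + (-183 - 77)/(1/160) = 83/4 - 260/1/160 = 83/4 - 260*160 = 83/4 - 41600 = -166317/4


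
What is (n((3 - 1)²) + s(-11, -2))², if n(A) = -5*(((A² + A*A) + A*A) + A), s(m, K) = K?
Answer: 68644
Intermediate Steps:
n(A) = -15*A² - 5*A (n(A) = -5*(((A² + A²) + A²) + A) = -5*((2*A² + A²) + A) = -5*(3*A² + A) = -5*(A + 3*A²) = -15*A² - 5*A)
(n((3 - 1)²) + s(-11, -2))² = (-5*(3 - 1)²*(1 + 3*(3 - 1)²) - 2)² = (-5*2²*(1 + 3*2²) - 2)² = (-5*4*(1 + 3*4) - 2)² = (-5*4*(1 + 12) - 2)² = (-5*4*13 - 2)² = (-260 - 2)² = (-262)² = 68644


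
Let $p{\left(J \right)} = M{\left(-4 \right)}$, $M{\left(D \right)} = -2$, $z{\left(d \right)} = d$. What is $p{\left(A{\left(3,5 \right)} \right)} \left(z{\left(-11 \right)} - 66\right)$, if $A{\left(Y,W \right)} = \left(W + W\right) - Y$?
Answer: $154$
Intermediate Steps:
$A{\left(Y,W \right)} = - Y + 2 W$ ($A{\left(Y,W \right)} = 2 W - Y = - Y + 2 W$)
$p{\left(J \right)} = -2$
$p{\left(A{\left(3,5 \right)} \right)} \left(z{\left(-11 \right)} - 66\right) = - 2 \left(-11 - 66\right) = \left(-2\right) \left(-77\right) = 154$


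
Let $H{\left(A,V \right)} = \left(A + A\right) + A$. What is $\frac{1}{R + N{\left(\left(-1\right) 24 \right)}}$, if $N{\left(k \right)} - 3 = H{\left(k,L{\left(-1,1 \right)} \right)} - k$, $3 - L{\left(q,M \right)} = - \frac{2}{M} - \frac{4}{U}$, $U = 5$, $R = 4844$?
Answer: $\frac{1}{4799} \approx 0.00020838$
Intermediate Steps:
$L{\left(q,M \right)} = \frac{19}{5} + \frac{2}{M}$ ($L{\left(q,M \right)} = 3 - \left(- \frac{2}{M} - \frac{4}{5}\right) = 3 - \left(- \frac{4}{5} - \frac{2}{M}\right) = 3 + \left(\frac{4}{5} + \frac{2}{M}\right) = \frac{19}{5} + \frac{2}{M}$)
$H{\left(A,V \right)} = 3 A$ ($H{\left(A,V \right)} = 2 A + A = 3 A$)
$N{\left(k \right)} = 3 + 2 k$ ($N{\left(k \right)} = 3 + \left(3 k - k\right) = 3 + 2 k$)
$\frac{1}{R + N{\left(\left(-1\right) 24 \right)}} = \frac{1}{4844 + \left(3 + 2 \left(\left(-1\right) 24\right)\right)} = \frac{1}{4844 + \left(3 + 2 \left(-24\right)\right)} = \frac{1}{4844 + \left(3 - 48\right)} = \frac{1}{4844 - 45} = \frac{1}{4799}$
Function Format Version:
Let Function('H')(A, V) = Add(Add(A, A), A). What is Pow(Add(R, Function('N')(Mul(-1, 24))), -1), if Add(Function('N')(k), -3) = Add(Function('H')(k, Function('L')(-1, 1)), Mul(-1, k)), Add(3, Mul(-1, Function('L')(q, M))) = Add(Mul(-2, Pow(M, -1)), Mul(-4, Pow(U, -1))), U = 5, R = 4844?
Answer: Rational(1, 4799) ≈ 0.00020838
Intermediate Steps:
Function('L')(q, M) = Add(Rational(19, 5), Mul(2, Pow(M, -1))) (Function('L')(q, M) = Add(3, Mul(-1, Add(Mul(-2, Pow(M, -1)), Mul(-4, Pow(5, -1))))) = Add(3, Mul(-1, Add(Mul(-2, Pow(M, -1)), Mul(-4, Rational(1, 5))))) = Add(3, Mul(-1, Add(Mul(-2, Pow(M, -1)), Rational(-4, 5)))) = Add(3, Mul(-1, Add(Rational(-4, 5), Mul(-2, Pow(M, -1))))) = Add(3, Add(Rational(4, 5), Mul(2, Pow(M, -1)))) = Add(Rational(19, 5), Mul(2, Pow(M, -1))))
Function('H')(A, V) = Mul(3, A) (Function('H')(A, V) = Add(Mul(2, A), A) = Mul(3, A))
Function('N')(k) = Add(3, Mul(2, k)) (Function('N')(k) = Add(3, Add(Mul(3, k), Mul(-1, k))) = Add(3, Mul(2, k)))
Pow(Add(R, Function('N')(Mul(-1, 24))), -1) = Pow(Add(4844, Add(3, Mul(2, Mul(-1, 24)))), -1) = Pow(Add(4844, Add(3, Mul(2, -24))), -1) = Pow(Add(4844, Add(3, -48)), -1) = Pow(Add(4844, -45), -1) = Pow(4799, -1) = Rational(1, 4799)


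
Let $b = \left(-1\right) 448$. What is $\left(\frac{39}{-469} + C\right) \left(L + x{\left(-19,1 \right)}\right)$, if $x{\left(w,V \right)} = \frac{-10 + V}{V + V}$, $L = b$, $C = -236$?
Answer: $\frac{100204315}{938} \approx 1.0683 \cdot 10^{5}$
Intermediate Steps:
$b = -448$
$L = -448$
$x{\left(w,V \right)} = \frac{-10 + V}{2 V}$
$\left(\frac{39}{-469} + C\right) \left(L + x{\left(-19,1 \right)}\right) = \left(\frac{39}{-469} - 236\right) \left(-448 + \frac{-10 + 1}{2 \cdot 1}\right) = \left(39 \left(- \frac{1}{469}\right) - 236\right) \left(-448 + \frac{1}{2} \cdot 1 \left(-9\right)\right) = \left(- \frac{39}{469} - 236\right) \left(-448 - \frac{9}{2}\right) = \left(- \frac{110723}{469}\right) \left(- \frac{905}{2}\right) = \frac{100204315}{938}$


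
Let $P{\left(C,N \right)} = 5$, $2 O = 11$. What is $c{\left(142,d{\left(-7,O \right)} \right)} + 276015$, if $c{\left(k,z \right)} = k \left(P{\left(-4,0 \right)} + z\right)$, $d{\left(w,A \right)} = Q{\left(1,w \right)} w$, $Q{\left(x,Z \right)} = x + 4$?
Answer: $271755$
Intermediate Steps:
$O = \frac{11}{2}$ ($O = \frac{1}{2} \cdot 11 = \frac{11}{2} \approx 5.5$)
$Q{\left(x,Z \right)} = 4 + x$
$d{\left(w,A \right)} = 5 w$ ($d{\left(w,A \right)} = \left(4 + 1\right) w = 5 w$)
$c{\left(k,z \right)} = k \left(5 + z\right)$
$c{\left(142,d{\left(-7,O \right)} \right)} + 276015 = 142 \left(5 + 5 \left(-7\right)\right) + 276015 = 142 \left(5 - 35\right) + 276015 = 142 \left(-30\right) + 276015 = -4260 + 276015 = 271755$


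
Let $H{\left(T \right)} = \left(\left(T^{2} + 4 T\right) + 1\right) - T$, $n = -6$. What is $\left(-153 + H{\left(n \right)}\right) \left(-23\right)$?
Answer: $3082$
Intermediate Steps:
$H{\left(T \right)} = 1 + T^{2} + 3 T$ ($H{\left(T \right)} = \left(1 + T^{2} + 4 T\right) - T = 1 + T^{2} + 3 T$)
$\left(-153 + H{\left(n \right)}\right) \left(-23\right) = \left(-153 + \left(1 + \left(-6\right)^{2} + 3 \left(-6\right)\right)\right) \left(-23\right) = \left(-153 + \left(1 + 36 - 18\right)\right) \left(-23\right) = \left(-153 + 19\right) \left(-23\right) = \left(-134\right) \left(-23\right) = 3082$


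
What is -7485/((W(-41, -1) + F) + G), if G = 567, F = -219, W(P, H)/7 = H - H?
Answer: -2495/116 ≈ -21.509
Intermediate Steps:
W(P, H) = 0 (W(P, H) = 7*(H - H) = 7*0 = 0)
-7485/((W(-41, -1) + F) + G) = -7485/((0 - 219) + 567) = -7485/(-219 + 567) = -7485/348 = -7485*1/348 = -2495/116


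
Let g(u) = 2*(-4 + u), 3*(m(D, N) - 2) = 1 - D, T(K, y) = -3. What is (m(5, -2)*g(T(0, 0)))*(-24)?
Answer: 224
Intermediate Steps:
m(D, N) = 7/3 - D/3 (m(D, N) = 2 + (1 - D)/3 = 2 + (⅓ - D/3) = 7/3 - D/3)
g(u) = -8 + 2*u
(m(5, -2)*g(T(0, 0)))*(-24) = ((7/3 - ⅓*5)*(-8 + 2*(-3)))*(-24) = ((7/3 - 5/3)*(-8 - 6))*(-24) = ((⅔)*(-14))*(-24) = -28/3*(-24) = 224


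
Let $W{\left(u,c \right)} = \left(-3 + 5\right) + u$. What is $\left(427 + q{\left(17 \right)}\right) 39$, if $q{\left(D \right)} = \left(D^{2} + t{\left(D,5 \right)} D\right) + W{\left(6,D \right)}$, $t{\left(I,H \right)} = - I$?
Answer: $16965$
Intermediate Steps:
$W{\left(u,c \right)} = 2 + u$
$q{\left(D \right)} = 8$ ($q{\left(D \right)} = \left(D^{2} + - D D\right) + \left(2 + 6\right) = \left(D^{2} - D^{2}\right) + 8 = 0 + 8 = 8$)
$\left(427 + q{\left(17 \right)}\right) 39 = \left(427 + 8\right) 39 = 435 \cdot 39 = 16965$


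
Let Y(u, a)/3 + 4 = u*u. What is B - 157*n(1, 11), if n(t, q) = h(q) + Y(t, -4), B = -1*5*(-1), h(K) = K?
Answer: -309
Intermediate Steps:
B = 5 (B = -5*(-1) = 5)
Y(u, a) = -12 + 3*u² (Y(u, a) = -12 + 3*(u*u) = -12 + 3*u²)
n(t, q) = -12 + q + 3*t² (n(t, q) = q + (-12 + 3*t²) = -12 + q + 3*t²)
B - 157*n(1, 11) = 5 - 157*(-12 + 11 + 3*1²) = 5 - 157*(-12 + 11 + 3*1) = 5 - 157*(-12 + 11 + 3) = 5 - 157*2 = 5 - 314 = -309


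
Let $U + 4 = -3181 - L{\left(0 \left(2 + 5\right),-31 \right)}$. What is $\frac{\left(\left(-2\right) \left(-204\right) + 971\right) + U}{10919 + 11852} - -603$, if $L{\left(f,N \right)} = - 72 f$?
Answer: $\frac{1961301}{3253} \approx 602.92$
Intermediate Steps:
$U = -3185$ ($U = -4 - \left(3181 - 72 \cdot 0 \left(2 + 5\right)\right) = -4 - \left(3181 - 72 \cdot 0 \cdot 7\right) = -4 - \left(3181 - 0\right) = -4 - 3181 = -3185$)
$\frac{\left(\left(-2\right) \left(-204\right) + 971\right) + U}{10919 + 11852} - -603 = \frac{\left(\left(-2\right) \left(-204\right) + 971\right) - 3185}{10919 + 11852} - -603 = \frac{\left(408 + 971\right) - 3185}{22771} + 603 = \left(1379 - 3185\right) \frac{1}{22771} + 603 = \left(-1806\right) \frac{1}{22771} + 603 = - \frac{258}{3253} + 603 = \frac{1961301}{3253}$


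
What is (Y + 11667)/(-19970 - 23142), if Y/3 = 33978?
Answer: -113601/43112 ≈ -2.6350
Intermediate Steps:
Y = 101934 (Y = 3*33978 = 101934)
(Y + 11667)/(-19970 - 23142) = (101934 + 11667)/(-19970 - 23142) = 113601/(-43112) = 113601*(-1/43112) = -113601/43112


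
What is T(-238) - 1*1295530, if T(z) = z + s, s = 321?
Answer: -1295447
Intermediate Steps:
T(z) = 321 + z (T(z) = z + 321 = 321 + z)
T(-238) - 1*1295530 = (321 - 238) - 1*1295530 = 83 - 1295530 = -1295447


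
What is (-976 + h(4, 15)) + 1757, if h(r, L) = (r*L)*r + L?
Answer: 1036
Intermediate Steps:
h(r, L) = L + L*r² (h(r, L) = (L*r)*r + L = L*r² + L = L + L*r²)
(-976 + h(4, 15)) + 1757 = (-976 + 15*(1 + 4²)) + 1757 = (-976 + 15*(1 + 16)) + 1757 = (-976 + 15*17) + 1757 = (-976 + 255) + 1757 = -721 + 1757 = 1036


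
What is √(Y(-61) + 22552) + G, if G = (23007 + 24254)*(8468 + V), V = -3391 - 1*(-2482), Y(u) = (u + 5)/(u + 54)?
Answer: 357245899 + 4*√1410 ≈ 3.5725e+8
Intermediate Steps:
Y(u) = (5 + u)/(54 + u)
V = -909 (V = -3391 + 2482 = -909)
G = 357245899 (G = (23007 + 24254)*(8468 - 909) = 47261*7559 = 357245899)
√(Y(-61) + 22552) + G = √((5 - 61)/(54 - 61) + 22552) + 357245899 = √(-56/(-7) + 22552) + 357245899 = √(-⅐*(-56) + 22552) + 357245899 = √(8 + 22552) + 357245899 = √22560 + 357245899 = 4*√1410 + 357245899 = 357245899 + 4*√1410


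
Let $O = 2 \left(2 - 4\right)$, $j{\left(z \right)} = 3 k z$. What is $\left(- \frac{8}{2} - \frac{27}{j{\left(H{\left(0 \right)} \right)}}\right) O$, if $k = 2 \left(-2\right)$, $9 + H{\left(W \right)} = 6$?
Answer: $19$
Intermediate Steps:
$H{\left(W \right)} = -3$ ($H{\left(W \right)} = -9 + 6 = -3$)
$k = -4$
$j{\left(z \right)} = - 12 z$ ($j{\left(z \right)} = 3 \left(-4\right) z = - 12 z$)
$O = -4$ ($O = 2 \left(-2\right) = -4$)
$\left(- \frac{8}{2} - \frac{27}{j{\left(H{\left(0 \right)} \right)}}\right) O = \left(- \frac{8}{2} - \frac{27}{\left(-12\right) \left(-3\right)}\right) \left(-4\right) = \left(\left(-8\right) \frac{1}{2} - \frac{27}{36}\right) \left(-4\right) = \left(-4 - \frac{3}{4}\right) \left(-4\right) = \left(- \frac{19}{4}\right) \left(-4\right) = 19$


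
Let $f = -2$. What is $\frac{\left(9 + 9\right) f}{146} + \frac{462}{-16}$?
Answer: $- \frac{17007}{584} \approx -29.122$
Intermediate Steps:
$\frac{\left(9 + 9\right) f}{146} + \frac{462}{-16} = \frac{\left(9 + 9\right) \left(-2\right)}{146} + \frac{462}{-16} = 18 \left(-2\right) \frac{1}{146} + 462 \left(- \frac{1}{16}\right) = \left(-36\right) \frac{1}{146} - \frac{231}{8} = - \frac{18}{73} - \frac{231}{8} = - \frac{17007}{584}$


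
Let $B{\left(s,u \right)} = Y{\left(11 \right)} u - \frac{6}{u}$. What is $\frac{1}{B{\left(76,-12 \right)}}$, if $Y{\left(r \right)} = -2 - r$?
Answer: $\frac{2}{313} \approx 0.0063898$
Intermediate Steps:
$B{\left(s,u \right)} = - 13 u - \frac{6}{u}$ ($B{\left(s,u \right)} = \left(-2 - 11\right) u - \frac{6}{u} = - 13 u - \frac{6}{u}$)
$\frac{1}{B{\left(76,-12 \right)}} = \frac{1}{\left(-13\right) \left(-12\right) - \frac{6}{-12}} = \frac{1}{156 - - \frac{1}{2}} = \frac{1}{156 + \frac{1}{2}} = \frac{1}{\frac{313}{2}} = \frac{2}{313}$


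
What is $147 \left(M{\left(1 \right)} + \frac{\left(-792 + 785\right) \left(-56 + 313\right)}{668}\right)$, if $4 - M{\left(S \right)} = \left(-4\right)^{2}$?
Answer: $- \frac{1442805}{668} \approx -2159.9$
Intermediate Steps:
$M{\left(S \right)} = -12$ ($M{\left(S \right)} = 4 - \left(-4\right)^{2} = 4 - 16 = -12$)
$147 \left(M{\left(1 \right)} + \frac{\left(-792 + 785\right) \left(-56 + 313\right)}{668}\right) = 147 \left(-12 + \frac{\left(-792 + 785\right) \left(-56 + 313\right)}{668}\right) = 147 \left(-12 + \left(-7\right) 257 \cdot \frac{1}{668}\right) = 147 \left(-12 - \frac{1799}{668}\right) = 147 \left(- \frac{9815}{668}\right) = - \frac{1442805}{668}$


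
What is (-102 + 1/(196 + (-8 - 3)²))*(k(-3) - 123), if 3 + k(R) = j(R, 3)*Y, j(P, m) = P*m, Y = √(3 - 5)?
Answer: 4073958/317 + 290997*I*√2/317 ≈ 12852.0 + 1298.2*I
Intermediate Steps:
Y = I*√2 (Y = √(-2) = I*√2 ≈ 1.4142*I)
k(R) = -3 + 3*I*R*√2 (k(R) = -3 + (R*3)*(I*√2) = -3 + (3*R)*(I*√2) = -3 + 3*I*R*√2)
(-102 + 1/(196 + (-8 - 3)²))*(k(-3) - 123) = (-102 + 1/(196 + (-8 - 3)²))*((-3 + 3*I*(-3)*√2) - 123) = (-102 + 1/(196 + (-11)²))*((-3 - 9*I*√2) - 123) = (-102 + 1/(196 + 121))*(-126 - 9*I*√2) = (-102 + 1/317)*(-126 - 9*I*√2) = -32333*(-126 - 9*I*√2)/317 = 4073958/317 + 290997*I*√2/317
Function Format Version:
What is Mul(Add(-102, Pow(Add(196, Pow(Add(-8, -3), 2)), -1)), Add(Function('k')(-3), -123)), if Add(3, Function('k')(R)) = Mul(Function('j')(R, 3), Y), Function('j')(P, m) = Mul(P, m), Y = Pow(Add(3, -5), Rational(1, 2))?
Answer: Add(Rational(4073958, 317), Mul(Rational(290997, 317), I, Pow(2, Rational(1, 2)))) ≈ Add(12852., Mul(1298.2, I))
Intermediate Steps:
Y = Mul(I, Pow(2, Rational(1, 2))) (Y = Pow(-2, Rational(1, 2)) = Mul(I, Pow(2, Rational(1, 2))) ≈ Mul(1.4142, I))
Function('k')(R) = Add(-3, Mul(3, I, R, Pow(2, Rational(1, 2)))) (Function('k')(R) = Add(-3, Mul(Mul(R, 3), Mul(I, Pow(2, Rational(1, 2))))) = Add(-3, Mul(Mul(3, R), Mul(I, Pow(2, Rational(1, 2))))) = Add(-3, Mul(3, I, R, Pow(2, Rational(1, 2)))))
Mul(Add(-102, Pow(Add(196, Pow(Add(-8, -3), 2)), -1)), Add(Function('k')(-3), -123)) = Mul(Add(-102, Pow(Add(196, Pow(Add(-8, -3), 2)), -1)), Add(Add(-3, Mul(3, I, -3, Pow(2, Rational(1, 2)))), -123)) = Mul(Add(-102, Pow(Add(196, Pow(-11, 2)), -1)), Add(Add(-3, Mul(-9, I, Pow(2, Rational(1, 2)))), -123)) = Mul(Add(-102, Pow(Add(196, 121), -1)), Add(-126, Mul(-9, I, Pow(2, Rational(1, 2))))) = Mul(Add(-102, Pow(317, -1)), Add(-126, Mul(-9, I, Pow(2, Rational(1, 2))))) = Mul(Add(-102, Rational(1, 317)), Add(-126, Mul(-9, I, Pow(2, Rational(1, 2))))) = Mul(Rational(-32333, 317), Add(-126, Mul(-9, I, Pow(2, Rational(1, 2))))) = Add(Rational(4073958, 317), Mul(Rational(290997, 317), I, Pow(2, Rational(1, 2))))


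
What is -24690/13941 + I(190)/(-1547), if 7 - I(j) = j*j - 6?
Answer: 154964479/7188909 ≈ 21.556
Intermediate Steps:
I(j) = 13 - j**2 (I(j) = 7 - (j*j - 6) = 7 - (j**2 - 6) = 7 - (-6 + j**2) = 7 + (6 - j**2) = 13 - j**2)
-24690/13941 + I(190)/(-1547) = -24690/13941 + (13 - 1*190**2)/(-1547) = -24690*1/13941 + (13 - 1*36100)*(-1/1547) = -8230/4647 + (13 - 36100)*(-1/1547) = -8230/4647 - 36087*(-1/1547) = -8230/4647 + 36087/1547 = 154964479/7188909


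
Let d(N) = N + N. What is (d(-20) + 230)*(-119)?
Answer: -22610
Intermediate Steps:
d(N) = 2*N
(d(-20) + 230)*(-119) = (2*(-20) + 230)*(-119) = (-40 + 230)*(-119) = 190*(-119) = -22610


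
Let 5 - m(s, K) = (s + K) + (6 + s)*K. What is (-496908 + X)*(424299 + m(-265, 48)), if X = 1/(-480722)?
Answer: -9488816036781171/43702 ≈ -2.1713e+11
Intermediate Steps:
X = -1/480722 ≈ -2.0802e-6
m(s, K) = 5 - K - s - K*(6 + s) (m(s, K) = 5 - ((s + K) + (6 + s)*K) = 5 - ((K + s) + K*(6 + s)) = 5 - (K + s + K*(6 + s)) = 5 + (-K - s - K*(6 + s)) = 5 - K - s - K*(6 + s))
(-496908 + X)*(424299 + m(-265, 48)) = (-496908 - 1/480722)*(424299 + (5 - 1*(-265) - 7*48 - 1*48*(-265))) = -238874607577*(424299 + (5 + 265 - 336 + 12720))/480722 = -238874607577*(424299 + 12654)/480722 = -238874607577/480722*436953 = -9488816036781171/43702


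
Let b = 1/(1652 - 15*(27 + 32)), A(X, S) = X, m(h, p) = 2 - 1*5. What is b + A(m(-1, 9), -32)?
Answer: -2300/767 ≈ -2.9987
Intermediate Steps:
m(h, p) = -3 (m(h, p) = 2 - 5 = -3)
b = 1/767 (b = 1/(1652 - 15*59) = 1/(1652 - 885) = 1/767 ≈ 0.0013038)
b + A(m(-1, 9), -32) = 1/767 - 3 = -2300/767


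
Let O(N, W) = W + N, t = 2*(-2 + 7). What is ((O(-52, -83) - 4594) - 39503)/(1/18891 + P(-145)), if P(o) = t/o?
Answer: 1275369192/1987 ≈ 6.4186e+5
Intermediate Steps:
t = 10 (t = 2*5 = 10)
O(N, W) = N + W
P(o) = 10/o
((O(-52, -83) - 4594) - 39503)/(1/18891 + P(-145)) = (((-52 - 83) - 4594) - 39503)/(1/18891 + 10/(-145)) = ((-135 - 4594) - 39503)/(1/18891 + 10*(-1/145)) = (-4729 - 39503)/(1/18891 - 2/29) = -44232/(-37753/547839) = -44232*(-547839/37753) = 1275369192/1987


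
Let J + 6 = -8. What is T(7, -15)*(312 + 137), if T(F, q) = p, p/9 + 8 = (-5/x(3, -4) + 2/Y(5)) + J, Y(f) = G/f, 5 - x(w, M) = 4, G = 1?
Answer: -68697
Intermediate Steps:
x(w, M) = 1 (x(w, M) = 5 - 1*4 = 5 - 4 = 1)
Y(f) = 1/f
J = -14 (J = -6 - 8 = -14)
p = -153 (p = -72 + 9*((-5/1 + 2/(1/5)) - 14) = -72 + 9*((-5*1 + 2/(⅕)) - 14) = -72 + 9*((-5 + 2*5) - 14) = -72 + 9*((-5 + 10) - 14) = -72 + 9*(5 - 14) = -72 + 9*(-9) = -72 - 81 = -153)
T(F, q) = -153
T(7, -15)*(312 + 137) = -153*(312 + 137) = -153*449 = -68697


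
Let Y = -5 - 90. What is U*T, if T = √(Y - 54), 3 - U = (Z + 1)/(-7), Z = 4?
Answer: 26*I*√149/7 ≈ 45.339*I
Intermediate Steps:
Y = -95
U = 26/7 (U = 3 - (4 + 1)/(-7) = 3 - 5*(-1)/7 = 3 - 1*(-5/7) = 3 + 5/7 = 26/7 ≈ 3.7143)
T = I*√149 (T = √(-95 - 54) = √(-149) = I*√149 ≈ 12.207*I)
U*T = 26*(I*√149)/7 = 26*I*√149/7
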